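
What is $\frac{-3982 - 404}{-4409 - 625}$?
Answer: $\frac{731}{839} \approx 0.87127$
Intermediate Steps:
$\frac{-3982 - 404}{-4409 - 625} = - \frac{4386}{-5034} = \left(-4386\right) \left(- \frac{1}{5034}\right) = \frac{731}{839}$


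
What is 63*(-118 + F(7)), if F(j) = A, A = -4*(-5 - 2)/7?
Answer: -7182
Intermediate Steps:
A = 4 (A = -4*(-7)*(⅐) = 28*(⅐) = 4)
F(j) = 4
63*(-118 + F(7)) = 63*(-118 + 4) = 63*(-114) = -7182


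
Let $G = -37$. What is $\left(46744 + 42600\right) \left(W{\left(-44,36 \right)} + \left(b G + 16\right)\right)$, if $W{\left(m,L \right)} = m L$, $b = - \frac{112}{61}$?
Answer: $- \frac{8175333376}{61} \approx -1.3402 \cdot 10^{8}$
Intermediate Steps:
$b = - \frac{112}{61}$ ($b = \left(-112\right) \frac{1}{61} = - \frac{112}{61} \approx -1.8361$)
$W{\left(m,L \right)} = L m$
$\left(46744 + 42600\right) \left(W{\left(-44,36 \right)} + \left(b G + 16\right)\right) = \left(46744 + 42600\right) \left(36 \left(-44\right) + \left(\left(- \frac{112}{61}\right) \left(-37\right) + 16\right)\right) = 89344 \left(-1584 + \left(\frac{4144}{61} + 16\right)\right) = 89344 \left(-1584 + \frac{5120}{61}\right) = 89344 \left(- \frac{91504}{61}\right) = - \frac{8175333376}{61}$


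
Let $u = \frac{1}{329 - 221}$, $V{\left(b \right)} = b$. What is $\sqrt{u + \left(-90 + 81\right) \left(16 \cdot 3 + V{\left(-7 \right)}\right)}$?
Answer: $\frac{i \sqrt{119553}}{18} \approx 19.209 i$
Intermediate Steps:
$u = \frac{1}{108} \approx 0.0092593$
$\sqrt{u + \left(-90 + 81\right) \left(16 \cdot 3 + V{\left(-7 \right)}\right)} = \sqrt{\frac{1}{108} + \left(-90 + 81\right) \left(16 \cdot 3 - 7\right)} = \sqrt{\frac{1}{108} - 9 \left(48 - 7\right)} = \sqrt{\frac{1}{108} - 369} = \sqrt{- \frac{39851}{108}} = \frac{i \sqrt{119553}}{18}$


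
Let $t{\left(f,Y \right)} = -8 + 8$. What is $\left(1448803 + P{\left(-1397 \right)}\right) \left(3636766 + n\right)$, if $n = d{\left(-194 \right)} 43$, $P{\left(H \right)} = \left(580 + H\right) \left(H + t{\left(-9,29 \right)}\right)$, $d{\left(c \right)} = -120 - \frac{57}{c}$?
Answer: $\frac{912425094010140}{97} \approx 9.4064 \cdot 10^{12}$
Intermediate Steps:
$t{\left(f,Y \right)} = 0$
$d{\left(c \right)} = -120 - \frac{57}{c}$
$P{\left(H \right)} = H \left(580 + H\right)$ ($P{\left(H \right)} = \left(580 + H\right) \left(H + 0\right) = \left(580 + H\right) H = H \left(580 + H\right)$)
$n = - \frac{998589}{194}$ ($n = \left(-120 - \frac{57}{-194}\right) 43 = \left(-120 - - \frac{57}{194}\right) 43 = \left(-120 + \frac{57}{194}\right) 43 = \left(- \frac{23223}{194}\right) 43 = - \frac{998589}{194} \approx -5147.4$)
$\left(1448803 + P{\left(-1397 \right)}\right) \left(3636766 + n\right) = \left(1448803 - 1397 \left(580 - 1397\right)\right) \left(3636766 - \frac{998589}{194}\right) = \left(1448803 - -1141349\right) \frac{704534015}{194} = \left(1448803 + 1141349\right) \frac{704534015}{194} = 2590152 \cdot \frac{704534015}{194} = \frac{912425094010140}{97}$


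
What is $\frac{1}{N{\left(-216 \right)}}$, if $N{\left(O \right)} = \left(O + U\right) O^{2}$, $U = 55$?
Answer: $- \frac{1}{7511616} \approx -1.3313 \cdot 10^{-7}$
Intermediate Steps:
$N{\left(O \right)} = O^{2} \left(55 + O\right)$ ($N{\left(O \right)} = \left(O + 55\right) O^{2} = \left(55 + O\right) O^{2} = O^{2} \left(55 + O\right)$)
$\frac{1}{N{\left(-216 \right)}} = \frac{1}{\left(-216\right)^{2} \left(55 - 216\right)} = \frac{1}{46656 \left(-161\right)} = \frac{1}{-7511616} = - \frac{1}{7511616}$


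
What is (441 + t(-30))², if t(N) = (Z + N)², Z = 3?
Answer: 1368900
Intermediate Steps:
t(N) = (3 + N)²
(441 + t(-30))² = (441 + (3 - 30)²)² = (441 + (-27)²)² = (441 + 729)² = 1170² = 1368900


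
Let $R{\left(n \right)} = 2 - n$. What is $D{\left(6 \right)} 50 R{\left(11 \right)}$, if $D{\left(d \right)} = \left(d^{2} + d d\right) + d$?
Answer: $-35100$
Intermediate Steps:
$D{\left(d \right)} = d + 2 d^{2}$ ($D{\left(d \right)} = \left(d^{2} + d^{2}\right) + d = 2 d^{2} + d = d + 2 d^{2}$)
$D{\left(6 \right)} 50 R{\left(11 \right)} = 6 \left(1 + 2 \cdot 6\right) 50 \left(2 - 11\right) = 6 \left(1 + 12\right) 50 \left(2 - 11\right) = 6 \cdot 13 \cdot 50 \left(-9\right) = 78 \cdot 50 \left(-9\right) = 3900 \left(-9\right) = -35100$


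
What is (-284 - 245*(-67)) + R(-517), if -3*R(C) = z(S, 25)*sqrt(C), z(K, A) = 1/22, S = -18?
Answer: 16131 - I*sqrt(517)/66 ≈ 16131.0 - 0.34451*I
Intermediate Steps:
z(K, A) = 1/22
R(C) = -sqrt(C)/66
(-284 - 245*(-67)) + R(-517) = (-284 - 245*(-67)) - I*sqrt(517)/66 = (-284 + 16415) - I*sqrt(517)/66 = 16131 - I*sqrt(517)/66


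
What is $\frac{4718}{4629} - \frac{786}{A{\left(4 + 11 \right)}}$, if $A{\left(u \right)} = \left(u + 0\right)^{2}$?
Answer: $- \frac{286316}{115725} \approx -2.4741$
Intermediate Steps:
$A{\left(u \right)} = u^{2}$
$\frac{4718}{4629} - \frac{786}{A{\left(4 + 11 \right)}} = \frac{4718}{4629} - \frac{786}{\left(4 + 11\right)^{2}} = 4718 \cdot \frac{1}{4629} - \frac{786}{15^{2}} = \frac{4718}{4629} - \frac{786}{225} = \frac{4718}{4629} - \frac{262}{75} = - \frac{286316}{115725}$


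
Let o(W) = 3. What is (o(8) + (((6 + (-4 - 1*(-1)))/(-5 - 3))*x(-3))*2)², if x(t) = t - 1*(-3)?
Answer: 9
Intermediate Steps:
x(t) = 3 + t (x(t) = t + 3 = 3 + t)
(o(8) + (((6 + (-4 - 1*(-1)))/(-5 - 3))*x(-3))*2)² = (3 + (((6 + (-4 - 1*(-1)))/(-5 - 3))*(3 - 3))*2)² = (3 + (((6 + (-4 + 1))/(-8))*0)*2)² = (3 + (((6 - 3)*(-⅛))*0)*2)² = (3 + ((3*(-⅛))*0)*2)² = (3 - 3/8*0*2)² = (3 + 0*2)² = (3 + 0)² = 3² = 9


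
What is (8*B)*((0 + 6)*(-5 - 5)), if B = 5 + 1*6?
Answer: -5280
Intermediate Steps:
B = 11 (B = 5 + 6 = 11)
(8*B)*((0 + 6)*(-5 - 5)) = (8*11)*((0 + 6)*(-5 - 5)) = 88*(6*(-10)) = 88*(-60) = -5280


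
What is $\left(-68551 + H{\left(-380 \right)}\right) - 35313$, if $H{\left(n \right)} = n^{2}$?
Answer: $40536$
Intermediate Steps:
$\left(-68551 + H{\left(-380 \right)}\right) - 35313 = \left(-68551 + \left(-380\right)^{2}\right) - 35313 = \left(-68551 + 144400\right) - 35313 = 75849 - 35313 = 40536$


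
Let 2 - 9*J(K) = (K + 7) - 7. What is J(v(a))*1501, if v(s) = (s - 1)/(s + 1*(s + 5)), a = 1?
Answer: 3002/9 ≈ 333.56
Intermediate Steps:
v(s) = (-1 + s)/(5 + 2*s) (v(s) = (-1 + s)/(s + 1*(5 + s)) = (-1 + s)/(s + (5 + s)) = (-1 + s)/(5 + 2*s))
J(K) = 2/9 - K/9 (J(K) = 2/9 - ((K + 7) - 7)/9 = 2/9 - ((7 + K) - 7)/9 = 2/9 - K/9)
J(v(a))*1501 = (2/9 - (-1 + 1)/(9*(5 + 2*1)))*1501 = (2/9 - 0/(9*(5 + 2)))*1501 = (2/9 - 0/(9*7))*1501 = (2/9 - 0/63)*1501 = (2/9 - 1/9*0)*1501 = (2/9 + 0)*1501 = (2/9)*1501 = 3002/9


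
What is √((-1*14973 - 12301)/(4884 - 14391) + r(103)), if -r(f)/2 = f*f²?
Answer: 32*I*√192898180347/9507 ≈ 1478.3*I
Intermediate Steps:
r(f) = -2*f³ (r(f) = -2*f*f² = -2*f³)
√((-1*14973 - 12301)/(4884 - 14391) + r(103)) = √((-1*14973 - 12301)/(4884 - 14391) - 2*103³) = √((-14973 - 12301)/(-9507) - 2*1092727) = √(-27274*(-1/9507) - 2185454) = √(27274/9507 - 2185454) = √(-20777083904/9507) = 32*I*√192898180347/9507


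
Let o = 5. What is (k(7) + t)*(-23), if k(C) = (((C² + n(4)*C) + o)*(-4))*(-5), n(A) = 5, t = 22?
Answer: -41446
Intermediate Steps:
k(C) = 100 + 20*C² + 100*C (k(C) = (((C² + 5*C) + 5)*(-4))*(-5) = ((5 + C² + 5*C)*(-4))*(-5) = (-20 - 20*C - 4*C²)*(-5) = 100 + 20*C² + 100*C)
(k(7) + t)*(-23) = ((100 + 20*7² + 100*7) + 22)*(-23) = ((100 + 20*49 + 700) + 22)*(-23) = ((100 + 980 + 700) + 22)*(-23) = (1780 + 22)*(-23) = 1802*(-23) = -41446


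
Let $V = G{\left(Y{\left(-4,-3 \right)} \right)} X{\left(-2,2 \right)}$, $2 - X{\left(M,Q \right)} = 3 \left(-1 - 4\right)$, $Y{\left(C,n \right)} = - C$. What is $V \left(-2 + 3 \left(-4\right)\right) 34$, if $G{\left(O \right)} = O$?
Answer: $-32368$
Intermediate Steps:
$X{\left(M,Q \right)} = 17$ ($X{\left(M,Q \right)} = 2 - 3 \left(-1 - 4\right) = 2 - 3 \left(-5\right) = 2 - -15 = 2 + 15 = 17$)
$V = 68$ ($V = \left(-1\right) \left(-4\right) 17 = 4 \cdot 17 = 68$)
$V \left(-2 + 3 \left(-4\right)\right) 34 = 68 \left(-2 + 3 \left(-4\right)\right) 34 = 68 \left(-2 - 12\right) 34 = 68 \left(-14\right) 34 = \left(-952\right) 34 = -32368$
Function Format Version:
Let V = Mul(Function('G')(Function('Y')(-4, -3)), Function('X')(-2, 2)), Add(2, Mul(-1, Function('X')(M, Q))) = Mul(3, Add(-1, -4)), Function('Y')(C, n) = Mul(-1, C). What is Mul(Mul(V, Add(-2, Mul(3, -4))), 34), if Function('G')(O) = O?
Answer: -32368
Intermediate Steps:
Function('X')(M, Q) = 17 (Function('X')(M, Q) = Add(2, Mul(-1, Mul(3, Add(-1, -4)))) = Add(2, Mul(-1, Mul(3, -5))) = Add(2, Mul(-1, -15)) = Add(2, 15) = 17)
V = 68 (V = Mul(Mul(-1, -4), 17) = Mul(4, 17) = 68)
Mul(Mul(V, Add(-2, Mul(3, -4))), 34) = Mul(Mul(68, Add(-2, Mul(3, -4))), 34) = Mul(Mul(68, Add(-2, -12)), 34) = Mul(Mul(68, -14), 34) = Mul(-952, 34) = -32368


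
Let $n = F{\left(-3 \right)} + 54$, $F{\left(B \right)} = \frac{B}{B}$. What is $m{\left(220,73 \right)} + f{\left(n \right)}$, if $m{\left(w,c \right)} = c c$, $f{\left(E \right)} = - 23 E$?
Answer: $4064$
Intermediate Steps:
$F{\left(B \right)} = 1$
$n = 55$ ($n = 1 + 54 = 55$)
$m{\left(w,c \right)} = c^{2}$
$m{\left(220,73 \right)} + f{\left(n \right)} = 73^{2} - 1265 = 5329 - 1265 = 4064$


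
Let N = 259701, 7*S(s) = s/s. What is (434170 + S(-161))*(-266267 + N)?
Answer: -2850761158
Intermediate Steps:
S(s) = ⅐ (S(s) = (s/s)/7 = (⅐)*1 = ⅐)
(434170 + S(-161))*(-266267 + N) = (434170 + ⅐)*(-266267 + 259701) = (3039191/7)*(-6566) = -2850761158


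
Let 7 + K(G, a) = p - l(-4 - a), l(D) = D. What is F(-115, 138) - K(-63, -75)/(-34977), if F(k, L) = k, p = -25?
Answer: -4022458/34977 ≈ -115.00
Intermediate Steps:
K(G, a) = -28 + a (K(G, a) = -7 + (-25 - (-4 - a)) = -7 + (-25 + (4 + a)) = -7 + (-21 + a) = -28 + a)
F(-115, 138) - K(-63, -75)/(-34977) = -115 - (-28 - 75)/(-34977) = -115 - (-103)*(-1)/34977 = -115 - 1*103/34977 = -115 - 103/34977 = -4022458/34977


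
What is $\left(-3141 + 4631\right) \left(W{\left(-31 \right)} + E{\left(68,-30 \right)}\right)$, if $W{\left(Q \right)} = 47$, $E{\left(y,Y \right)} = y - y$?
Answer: $70030$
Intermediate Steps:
$E{\left(y,Y \right)} = 0$
$\left(-3141 + 4631\right) \left(W{\left(-31 \right)} + E{\left(68,-30 \right)}\right) = \left(-3141 + 4631\right) \left(47 + 0\right) = 1490 \cdot 47 = 70030$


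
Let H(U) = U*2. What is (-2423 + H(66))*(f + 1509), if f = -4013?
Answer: 5736664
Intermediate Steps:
H(U) = 2*U
(-2423 + H(66))*(f + 1509) = (-2423 + 2*66)*(-4013 + 1509) = (-2423 + 132)*(-2504) = -2291*(-2504) = 5736664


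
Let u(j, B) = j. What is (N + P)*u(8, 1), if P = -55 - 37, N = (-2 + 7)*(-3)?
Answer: -856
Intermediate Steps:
N = -15 (N = 5*(-3) = -15)
P = -92
(N + P)*u(8, 1) = (-15 - 92)*8 = -107*8 = -856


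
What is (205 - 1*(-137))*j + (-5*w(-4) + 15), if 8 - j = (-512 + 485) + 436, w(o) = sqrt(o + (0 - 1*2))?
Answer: -137127 - 5*I*sqrt(6) ≈ -1.3713e+5 - 12.247*I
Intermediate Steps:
w(o) = sqrt(-2 + o) (w(o) = sqrt(o + (0 - 2)) = sqrt(o - 2) = sqrt(-2 + o))
j = -401 (j = 8 - ((-512 + 485) + 436) = 8 - (-27 + 436) = 8 - 1*409 = 8 - 409 = -401)
(205 - 1*(-137))*j + (-5*w(-4) + 15) = (205 - 1*(-137))*(-401) + (-5*sqrt(-2 - 4) + 15) = (205 + 137)*(-401) + (-5*I*sqrt(6) + 15) = 342*(-401) + (-5*I*sqrt(6) + 15) = -137142 + (-5*I*sqrt(6) + 15) = -137142 + (15 - 5*I*sqrt(6)) = -137127 - 5*I*sqrt(6)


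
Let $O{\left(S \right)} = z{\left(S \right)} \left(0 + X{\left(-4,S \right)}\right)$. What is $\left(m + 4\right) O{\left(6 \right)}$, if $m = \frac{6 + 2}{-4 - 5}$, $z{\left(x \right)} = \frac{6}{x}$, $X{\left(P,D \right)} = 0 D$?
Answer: $0$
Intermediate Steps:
$X{\left(P,D \right)} = 0$
$m = - \frac{8}{9}$ ($m = \frac{8}{-4 - 5} = \frac{8}{-9} = 8 \left(- \frac{1}{9}\right) = - \frac{8}{9} \approx -0.88889$)
$O{\left(S \right)} = 0$ ($O{\left(S \right)} = \frac{6}{S} \left(0 + 0\right) = \frac{6}{S} 0 = 0$)
$\left(m + 4\right) O{\left(6 \right)} = \left(- \frac{8}{9} + 4\right) 0 = \frac{28}{9} \cdot 0 = 0$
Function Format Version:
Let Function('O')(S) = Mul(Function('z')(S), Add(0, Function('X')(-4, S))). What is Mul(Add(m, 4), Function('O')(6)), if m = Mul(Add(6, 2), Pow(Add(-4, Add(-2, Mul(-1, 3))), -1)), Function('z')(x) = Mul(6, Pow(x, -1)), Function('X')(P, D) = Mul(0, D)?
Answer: 0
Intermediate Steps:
Function('X')(P, D) = 0
m = Rational(-8, 9) (m = Mul(8, Pow(Add(-4, Add(-2, -3)), -1)) = Mul(8, Pow(Add(-4, -5), -1)) = Mul(8, Pow(-9, -1)) = Mul(8, Rational(-1, 9)) = Rational(-8, 9) ≈ -0.88889)
Function('O')(S) = 0 (Function('O')(S) = Mul(Mul(6, Pow(S, -1)), Add(0, 0)) = Mul(Mul(6, Pow(S, -1)), 0) = 0)
Mul(Add(m, 4), Function('O')(6)) = Mul(Add(Rational(-8, 9), 4), 0) = Mul(Rational(28, 9), 0) = 0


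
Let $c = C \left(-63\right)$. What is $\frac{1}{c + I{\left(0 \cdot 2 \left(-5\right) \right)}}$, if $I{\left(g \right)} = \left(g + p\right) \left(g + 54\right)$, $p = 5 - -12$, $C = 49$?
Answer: $- \frac{1}{2169} \approx -0.00046104$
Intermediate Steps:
$p = 17$ ($p = 5 + 12 = 17$)
$c = -3087$ ($c = 49 \left(-63\right) = -3087$)
$I{\left(g \right)} = \left(17 + g\right) \left(54 + g\right)$ ($I{\left(g \right)} = \left(g + 17\right) \left(g + 54\right) = \left(17 + g\right) \left(54 + g\right)$)
$\frac{1}{c + I{\left(0 \cdot 2 \left(-5\right) \right)}} = \frac{1}{-3087 + \left(918 + \left(0 \cdot 2 \left(-5\right)\right)^{2} + 71 \cdot 0 \cdot 2 \left(-5\right)\right)} = \frac{1}{-3087 + \left(918 + \left(0 \left(-5\right)\right)^{2} + 71 \cdot 0 \left(-5\right)\right)} = \frac{1}{-3087 + \left(918 + 0^{2} + 71 \cdot 0\right)} = \frac{1}{-3087 + \left(918 + 0 + 0\right)} = \frac{1}{-3087 + 918} = \frac{1}{-2169} = - \frac{1}{2169}$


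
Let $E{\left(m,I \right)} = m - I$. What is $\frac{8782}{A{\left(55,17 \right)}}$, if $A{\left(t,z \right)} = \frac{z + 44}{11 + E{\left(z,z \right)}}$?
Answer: $\frac{96602}{61} \approx 1583.6$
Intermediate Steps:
$A{\left(t,z \right)} = 4 + \frac{z}{11}$ ($A{\left(t,z \right)} = \frac{z + 44}{11 + \left(z - z\right)} = \frac{44 + z}{11 + 0} = \frac{44 + z}{11} = \left(44 + z\right) \frac{1}{11} = 4 + \frac{z}{11}$)
$\frac{8782}{A{\left(55,17 \right)}} = \frac{8782}{4 + \frac{1}{11} \cdot 17} = \frac{8782}{4 + \frac{17}{11}} = \frac{8782}{\frac{61}{11}} = 8782 \cdot \frac{11}{61} = \frac{96602}{61}$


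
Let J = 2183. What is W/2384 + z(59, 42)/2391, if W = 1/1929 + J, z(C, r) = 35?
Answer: 71038027/76358179 ≈ 0.93033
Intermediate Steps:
W = 4211008/1929 (W = 1/1929 + 2183 = 4211008/1929 ≈ 2183.0)
W/2384 + z(59, 42)/2391 = (4211008/1929)/2384 + 35/2391 = (4211008/1929)*(1/2384) + 35*(1/2391) = 263188/287421 + 35/2391 = 71038027/76358179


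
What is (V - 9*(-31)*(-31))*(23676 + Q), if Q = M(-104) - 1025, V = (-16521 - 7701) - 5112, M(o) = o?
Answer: -856402701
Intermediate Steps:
V = -29334 (V = -24222 - 5112 = -29334)
Q = -1129 (Q = -104 - 1025 = -1129)
(V - 9*(-31)*(-31))*(23676 + Q) = (-29334 - 9*(-31)*(-31))*(23676 - 1129) = (-29334 + 279*(-31))*22547 = (-29334 - 8649)*22547 = -37983*22547 = -856402701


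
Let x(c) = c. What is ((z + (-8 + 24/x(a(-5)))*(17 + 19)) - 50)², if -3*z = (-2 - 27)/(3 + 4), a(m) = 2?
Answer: 4012009/441 ≈ 9097.5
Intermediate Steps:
z = 29/21 (z = -(-2 - 27)/(3*(3 + 4)) = -(-29)/(3*7) = -⅓*(-29/7) = 29/21 ≈ 1.3810)
((z + (-8 + 24/x(a(-5)))*(17 + 19)) - 50)² = ((29/21 + (-8 + 24/2)*(17 + 19)) - 50)² = ((29/21 + (-8 + 24*(½))*36) - 50)² = ((29/21 + (-8 + 12)*36) - 50)² = ((29/21 + 4*36) - 50)² = ((29/21 + 144) - 50)² = (3053/21 - 50)² = (2003/21)² = 4012009/441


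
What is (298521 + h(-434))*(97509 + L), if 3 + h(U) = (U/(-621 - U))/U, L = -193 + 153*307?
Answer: 732228520205/17 ≈ 4.3072e+10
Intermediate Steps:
L = 46778 (L = -193 + 46971 = 46778)
h(U) = -3 + 1/(-621 - U) (h(U) = -3 + (U/(-621 - U))/U = -3 + 1/(-621 - U))
(298521 + h(-434))*(97509 + L) = (298521 + (-1864 - 3*(-434))/(621 - 434))*(97509 + 46778) = (298521 + (-1864 + 1302)/187)*144287 = (298521 + (1/187)*(-562))*144287 = (298521 - 562/187)*144287 = (55822865/187)*144287 = 732228520205/17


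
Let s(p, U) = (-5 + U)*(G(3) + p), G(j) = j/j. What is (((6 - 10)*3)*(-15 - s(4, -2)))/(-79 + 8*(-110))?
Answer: 240/959 ≈ 0.25026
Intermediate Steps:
G(j) = 1
s(p, U) = (1 + p)*(-5 + U) (s(p, U) = (-5 + U)*(1 + p) = (1 + p)*(-5 + U))
(((6 - 10)*3)*(-15 - s(4, -2)))/(-79 + 8*(-110)) = (((6 - 10)*3)*(-15 - (-5 - 2 - 5*4 - 2*4)))/(-79 + 8*(-110)) = ((-4*3)*(-15 - (-5 - 2 - 20 - 8)))/(-79 - 880) = -12*(-15 - 1*(-35))/(-959) = -12*(-15 + 35)*(-1/959) = -12*20*(-1/959) = -240*(-1/959) = 240/959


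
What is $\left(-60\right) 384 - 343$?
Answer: $-23383$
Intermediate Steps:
$\left(-60\right) 384 - 343 = -23040 - 343 = -23383$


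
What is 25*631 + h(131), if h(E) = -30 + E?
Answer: 15876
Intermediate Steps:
25*631 + h(131) = 25*631 + (-30 + 131) = 15775 + 101 = 15876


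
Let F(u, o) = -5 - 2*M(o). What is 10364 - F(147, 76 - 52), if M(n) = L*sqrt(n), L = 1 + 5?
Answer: 10369 + 24*sqrt(6) ≈ 10428.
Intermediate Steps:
L = 6
M(n) = 6*sqrt(n)
F(u, o) = -5 - 12*sqrt(o)
10364 - F(147, 76 - 52) = 10364 - (-5 - 12*sqrt(76 - 52)) = 10364 - (-5 - 24*sqrt(6)) = 10364 + (5 + 24*sqrt(6)) = 10369 + 24*sqrt(6)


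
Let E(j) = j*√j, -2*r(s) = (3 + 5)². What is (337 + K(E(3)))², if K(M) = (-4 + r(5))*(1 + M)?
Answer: 125593 - 65016*√3 ≈ 12982.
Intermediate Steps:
r(s) = -32 (r(s) = -(3 + 5)²/2 = -½*8² = -½*64 = -32)
E(j) = j^(3/2)
K(M) = -36 - 36*M (K(M) = (-4 - 32)*(1 + M) = -36*(1 + M) = -36 - 36*M)
(337 + K(E(3)))² = (337 + (-36 - 108*√3))² = (301 - 108*√3)²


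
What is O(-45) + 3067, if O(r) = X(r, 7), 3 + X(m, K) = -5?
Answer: 3059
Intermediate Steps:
X(m, K) = -8 (X(m, K) = -3 - 5 = -8)
O(r) = -8
O(-45) + 3067 = -8 + 3067 = 3059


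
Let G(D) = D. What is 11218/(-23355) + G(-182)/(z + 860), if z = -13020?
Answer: -13216027/28399680 ≈ -0.46536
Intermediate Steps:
11218/(-23355) + G(-182)/(z + 860) = 11218/(-23355) - 182/(-13020 + 860) = 11218*(-1/23355) - 182/(-12160) = -11218/23355 - 182*(-1/12160) = -11218/23355 + 91/6080 = -13216027/28399680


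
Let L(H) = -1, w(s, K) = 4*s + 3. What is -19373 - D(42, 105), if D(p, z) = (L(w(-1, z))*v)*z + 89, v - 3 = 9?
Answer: -18202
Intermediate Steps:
w(s, K) = 3 + 4*s
v = 12 (v = 3 + 9 = 12)
D(p, z) = 89 - 12*z (D(p, z) = (-1*12)*z + 89 = -12*z + 89 = 89 - 12*z)
-19373 - D(42, 105) = -19373 - (89 - 12*105) = -19373 - (89 - 1260) = -19373 - 1*(-1171) = -19373 + 1171 = -18202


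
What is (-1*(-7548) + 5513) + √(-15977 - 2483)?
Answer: 13061 + 2*I*√4615 ≈ 13061.0 + 135.87*I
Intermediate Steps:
(-1*(-7548) + 5513) + √(-15977 - 2483) = (7548 + 5513) + √(-18460) = 13061 + 2*I*√4615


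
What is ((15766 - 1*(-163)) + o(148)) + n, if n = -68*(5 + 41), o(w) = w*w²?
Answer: 3254593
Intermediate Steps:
o(w) = w³
n = -3128 (n = -68*46 = -3128)
((15766 - 1*(-163)) + o(148)) + n = ((15766 - 1*(-163)) + 148³) - 3128 = ((15766 + 163) + 3241792) - 3128 = (15929 + 3241792) - 3128 = 3257721 - 3128 = 3254593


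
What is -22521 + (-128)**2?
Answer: -6137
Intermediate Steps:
-22521 + (-128)**2 = -22521 + 16384 = -6137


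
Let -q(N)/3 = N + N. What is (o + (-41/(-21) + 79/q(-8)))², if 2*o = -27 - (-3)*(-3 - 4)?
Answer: 5221225/12544 ≈ 416.23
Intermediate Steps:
q(N) = -6*N (q(N) = -3*(N + N) = -6*N)
o = -24 (o = (-27 - (-3)*(-3 - 4))/2 = (-27 - (-3)*(-7))/2 = (-27 - 1*21)/2 = (-27 - 21)/2 = (½)*(-48) = -24)
(o + (-41/(-21) + 79/q(-8)))² = (-24 + (-41/(-21) + 79/((-6*(-8)))))² = (-24 + (-41*(-1/21) + 79/48))² = (-24 + (41/21 + 79*(1/48)))² = (-24 + (41/21 + 79/48))² = (-24 + 403/112)² = (-2285/112)² = 5221225/12544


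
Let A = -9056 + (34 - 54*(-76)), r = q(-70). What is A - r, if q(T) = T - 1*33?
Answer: -4815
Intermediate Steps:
q(T) = -33 + T (q(T) = T - 33 = -33 + T)
r = -103 (r = -33 - 70 = -103)
A = -4918 (A = -9056 + (34 + 4104) = -9056 + 4138 = -4918)
A - r = -4918 - 1*(-103) = -4918 + 103 = -4815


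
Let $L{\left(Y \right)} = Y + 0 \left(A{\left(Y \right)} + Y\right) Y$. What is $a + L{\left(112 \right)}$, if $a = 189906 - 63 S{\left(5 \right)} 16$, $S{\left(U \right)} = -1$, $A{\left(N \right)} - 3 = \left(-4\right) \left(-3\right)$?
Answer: $191026$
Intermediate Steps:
$A{\left(N \right)} = 15$ ($A{\left(N \right)} = 3 - -12 = 3 + 12 = 15$)
$L{\left(Y \right)} = Y$ ($L{\left(Y \right)} = Y + 0 \left(15 + Y\right) Y = Y + 0 Y \left(15 + Y\right) = Y + 0 = Y$)
$a = 190914$ ($a = 189906 - 63 \left(-1\right) 16 = 189906 - \left(-63\right) 16 = 189906 - -1008 = 189906 + 1008 = 190914$)
$a + L{\left(112 \right)} = 190914 + 112 = 191026$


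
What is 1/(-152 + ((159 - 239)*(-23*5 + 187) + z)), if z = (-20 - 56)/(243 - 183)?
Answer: -15/88699 ≈ -0.00016911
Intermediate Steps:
z = -19/15 (z = -76/60 = -76*1/60 = -19/15 ≈ -1.2667)
1/(-152 + ((159 - 239)*(-23*5 + 187) + z)) = 1/(-152 + ((159 - 239)*(-23*5 + 187) - 19/15)) = 1/(-152 + (-80*(-115 + 187) - 19/15)) = 1/(-152 + (-80*72 - 19/15)) = 1/(-152 + (-5760 - 19/15)) = 1/(-152 - 86419/15) = 1/(-88699/15) = -15/88699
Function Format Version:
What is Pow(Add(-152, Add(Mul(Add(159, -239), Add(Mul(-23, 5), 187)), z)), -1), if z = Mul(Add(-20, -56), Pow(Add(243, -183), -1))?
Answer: Rational(-15, 88699) ≈ -0.00016911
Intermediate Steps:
z = Rational(-19, 15) (z = Mul(-76, Pow(60, -1)) = Mul(-76, Rational(1, 60)) = Rational(-19, 15) ≈ -1.2667)
Pow(Add(-152, Add(Mul(Add(159, -239), Add(Mul(-23, 5), 187)), z)), -1) = Pow(Add(-152, Add(Mul(Add(159, -239), Add(Mul(-23, 5), 187)), Rational(-19, 15))), -1) = Pow(Add(-152, Add(Mul(-80, Add(-115, 187)), Rational(-19, 15))), -1) = Pow(Add(-152, Add(Mul(-80, 72), Rational(-19, 15))), -1) = Pow(Add(-152, Add(-5760, Rational(-19, 15))), -1) = Pow(Add(-152, Rational(-86419, 15)), -1) = Pow(Rational(-88699, 15), -1) = Rational(-15, 88699)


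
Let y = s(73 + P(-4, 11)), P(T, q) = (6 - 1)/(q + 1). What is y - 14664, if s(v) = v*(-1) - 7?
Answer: -176933/12 ≈ -14744.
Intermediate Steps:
P(T, q) = 5/(1 + q)
s(v) = -7 - v (s(v) = -v - 7 = -7 - v)
y = -965/12 (y = -7 - (73 + 5/(1 + 11)) = -7 - (73 + 5/12) = -7 - 1*881/12 = -7 - 881/12 = -965/12 ≈ -80.417)
y - 14664 = -965/12 - 14664 = -176933/12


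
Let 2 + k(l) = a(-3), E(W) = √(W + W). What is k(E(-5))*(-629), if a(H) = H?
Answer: 3145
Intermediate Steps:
E(W) = √2*√W (E(W) = √(2*W) = √2*√W)
k(l) = -5 (k(l) = -2 - 3 = -5)
k(E(-5))*(-629) = -5*(-629) = 3145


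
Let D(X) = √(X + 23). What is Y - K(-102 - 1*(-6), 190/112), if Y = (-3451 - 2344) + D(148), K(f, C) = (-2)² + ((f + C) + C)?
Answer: -159779/28 + 3*√19 ≈ -5693.3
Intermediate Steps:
D(X) = √(23 + X)
K(f, C) = 4 + f + 2*C (K(f, C) = 4 + ((C + f) + C) = 4 + (f + 2*C) = 4 + f + 2*C)
Y = -5795 + 3*√19 (Y = (-3451 - 2344) + √(23 + 148) = -5795 + √171 = -5795 + 3*√19 ≈ -5781.9)
Y - K(-102 - 1*(-6), 190/112) = (-5795 + 3*√19) - (4 + (-102 - 1*(-6)) + 2*(190/112)) = (-5795 + 3*√19) - (4 + (-102 + 6) + 2*(190*(1/112))) = (-5795 + 3*√19) - (4 - 96 + 2*(95/56)) = (-5795 + 3*√19) - (4 - 96 + 95/28) = (-5795 + 3*√19) - 1*(-2481/28) = (-5795 + 3*√19) + 2481/28 = -159779/28 + 3*√19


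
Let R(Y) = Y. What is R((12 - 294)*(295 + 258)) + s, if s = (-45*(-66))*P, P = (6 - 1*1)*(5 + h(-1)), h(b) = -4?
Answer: -141096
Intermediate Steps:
P = 5 (P = (6 - 1*1)*(5 - 4) = (6 - 1)*1 = 5*1 = 5)
s = 14850 (s = -45*(-66)*5 = 2970*5 = 14850)
R((12 - 294)*(295 + 258)) + s = (12 - 294)*(295 + 258) + 14850 = -282*553 + 14850 = -155946 + 14850 = -141096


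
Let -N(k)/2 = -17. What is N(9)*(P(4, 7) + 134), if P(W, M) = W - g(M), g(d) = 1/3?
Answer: 14042/3 ≈ 4680.7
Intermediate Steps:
N(k) = 34 (N(k) = -2*(-17) = 34)
g(d) = ⅓
P(W, M) = -⅓ + W (P(W, M) = W - 1*⅓ = W - ⅓ = -⅓ + W)
N(9)*(P(4, 7) + 134) = 34*((-⅓ + 4) + 134) = 34*(11/3 + 134) = 34*(413/3) = 14042/3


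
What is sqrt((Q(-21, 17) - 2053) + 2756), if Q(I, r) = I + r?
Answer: sqrt(699) ≈ 26.439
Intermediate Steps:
sqrt((Q(-21, 17) - 2053) + 2756) = sqrt(((-21 + 17) - 2053) + 2756) = sqrt((-4 - 2053) + 2756) = sqrt(-2057 + 2756) = sqrt(699)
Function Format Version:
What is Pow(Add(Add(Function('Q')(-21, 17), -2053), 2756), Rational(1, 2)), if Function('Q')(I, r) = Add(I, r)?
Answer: Pow(699, Rational(1, 2)) ≈ 26.439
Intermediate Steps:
Pow(Add(Add(Function('Q')(-21, 17), -2053), 2756), Rational(1, 2)) = Pow(Add(Add(Add(-21, 17), -2053), 2756), Rational(1, 2)) = Pow(Add(Add(-4, -2053), 2756), Rational(1, 2)) = Pow(Add(-2057, 2756), Rational(1, 2)) = Pow(699, Rational(1, 2))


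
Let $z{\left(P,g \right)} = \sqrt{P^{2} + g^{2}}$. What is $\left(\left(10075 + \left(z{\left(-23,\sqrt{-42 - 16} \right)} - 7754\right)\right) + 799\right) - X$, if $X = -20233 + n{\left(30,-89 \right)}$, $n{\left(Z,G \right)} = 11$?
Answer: $23342 + \sqrt{471} \approx 23364.0$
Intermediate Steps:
$X = -20222$ ($X = -20233 + 11 = -20222$)
$\left(\left(10075 + \left(z{\left(-23,\sqrt{-42 - 16} \right)} - 7754\right)\right) + 799\right) - X = \left(\left(10075 + \left(\sqrt{\left(-23\right)^{2} + \left(\sqrt{-42 - 16}\right)^{2}} - 7754\right)\right) + 799\right) - -20222 = \left(\left(10075 - \left(7754 - \sqrt{529 + \left(\sqrt{-58}\right)^{2}}\right)\right) + 799\right) + 20222 = \left(\left(10075 - \left(7754 - \sqrt{529 + \left(i \sqrt{58}\right)^{2}}\right)\right) + 799\right) + 20222 = \left(\left(10075 - \left(7754 - \sqrt{529 - 58}\right)\right) + 799\right) + 20222 = \left(\left(10075 - \left(7754 - \sqrt{471}\right)\right) + 799\right) + 20222 = \left(\left(2321 + \sqrt{471}\right) + 799\right) + 20222 = \left(3120 + \sqrt{471}\right) + 20222 = 23342 + \sqrt{471}$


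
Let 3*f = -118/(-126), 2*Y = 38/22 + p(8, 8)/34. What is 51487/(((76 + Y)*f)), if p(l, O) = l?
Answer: 57768414/26963 ≈ 2142.5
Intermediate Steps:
Y = 367/374 (Y = (38/22 + 8/34)/2 = (38*(1/22) + 8*(1/34))/2 = (19/11 + 4/17)/2 = (1/2)*(367/187) = 367/374 ≈ 0.98128)
f = 59/189 (f = (-118/(-126))/3 = (-118*(-1/126))/3 = (1/3)*(59/63) = 59/189 ≈ 0.31217)
51487/(((76 + Y)*f)) = 51487/(((76 + 367/374)*(59/189))) = 51487/(((28791/374)*(59/189))) = 51487/(26963/1122) = 51487*(1122/26963) = 57768414/26963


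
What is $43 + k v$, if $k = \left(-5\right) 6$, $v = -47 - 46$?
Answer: $2833$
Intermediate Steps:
$v = -93$ ($v = -47 - 46 = -93$)
$k = -30$
$43 + k v = 43 - -2790 = 43 + 2790 = 2833$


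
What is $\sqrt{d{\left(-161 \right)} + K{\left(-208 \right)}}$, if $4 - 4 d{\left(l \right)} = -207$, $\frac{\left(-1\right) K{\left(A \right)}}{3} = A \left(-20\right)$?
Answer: $\frac{i \sqrt{49709}}{2} \approx 111.48 i$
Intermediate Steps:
$K{\left(A \right)} = 60 A$ ($K{\left(A \right)} = - 3 A \left(-20\right) = - 3 \left(- 20 A\right) = 60 A$)
$d{\left(l \right)} = \frac{211}{4}$ ($d{\left(l \right)} = 1 - - \frac{207}{4} = 1 + \frac{207}{4} = \frac{211}{4}$)
$\sqrt{d{\left(-161 \right)} + K{\left(-208 \right)}} = \sqrt{\frac{211}{4} + 60 \left(-208\right)} = \sqrt{\frac{211}{4} - 12480} = \sqrt{- \frac{49709}{4}} = \frac{i \sqrt{49709}}{2}$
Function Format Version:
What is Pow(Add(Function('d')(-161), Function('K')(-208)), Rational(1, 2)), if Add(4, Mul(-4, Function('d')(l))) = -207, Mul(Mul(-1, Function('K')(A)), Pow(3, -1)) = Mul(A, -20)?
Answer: Mul(Rational(1, 2), I, Pow(49709, Rational(1, 2))) ≈ Mul(111.48, I)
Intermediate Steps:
Function('K')(A) = Mul(60, A) (Function('K')(A) = Mul(-3, Mul(A, -20)) = Mul(-3, Mul(-20, A)) = Mul(60, A))
Function('d')(l) = Rational(211, 4) (Function('d')(l) = Add(1, Mul(Rational(-1, 4), -207)) = Add(1, Rational(207, 4)) = Rational(211, 4))
Pow(Add(Function('d')(-161), Function('K')(-208)), Rational(1, 2)) = Pow(Add(Rational(211, 4), Mul(60, -208)), Rational(1, 2)) = Pow(Add(Rational(211, 4), -12480), Rational(1, 2)) = Pow(Rational(-49709, 4), Rational(1, 2)) = Mul(Rational(1, 2), I, Pow(49709, Rational(1, 2)))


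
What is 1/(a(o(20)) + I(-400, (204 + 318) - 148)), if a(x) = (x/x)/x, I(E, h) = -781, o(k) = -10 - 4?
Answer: -14/10935 ≈ -0.0012803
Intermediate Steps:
o(k) = -14
a(x) = 1/x
1/(a(o(20)) + I(-400, (204 + 318) - 148)) = 1/(1/(-14) - 781) = 1/(-1/14 - 781) = 1/(-10935/14) = -14/10935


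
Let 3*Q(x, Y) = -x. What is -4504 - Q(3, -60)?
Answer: -4503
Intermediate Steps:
Q(x, Y) = -x/3 (Q(x, Y) = (-x)/3 = -x/3)
-4504 - Q(3, -60) = -4504 - (-1)*3/3 = -4504 - 1*(-1) = -4504 + 1 = -4503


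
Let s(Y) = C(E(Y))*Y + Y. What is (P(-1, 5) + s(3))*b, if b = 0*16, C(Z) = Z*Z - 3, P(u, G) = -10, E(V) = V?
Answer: 0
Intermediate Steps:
C(Z) = -3 + Z² (C(Z) = Z² - 3 = -3 + Z²)
s(Y) = Y + Y*(-3 + Y²) (s(Y) = (-3 + Y²)*Y + Y = Y*(-3 + Y²) + Y = Y + Y*(-3 + Y²))
b = 0
(P(-1, 5) + s(3))*b = (-10 + 3*(-2 + 3²))*0 = (-10 + 3*(-2 + 9))*0 = (-10 + 3*7)*0 = (-10 + 21)*0 = 11*0 = 0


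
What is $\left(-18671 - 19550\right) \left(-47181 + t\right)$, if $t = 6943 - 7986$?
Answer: $1843169504$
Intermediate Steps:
$t = -1043$ ($t = 6943 - 7986 = -1043$)
$\left(-18671 - 19550\right) \left(-47181 + t\right) = \left(-18671 - 19550\right) \left(-47181 - 1043\right) = \left(-38221\right) \left(-48224\right) = 1843169504$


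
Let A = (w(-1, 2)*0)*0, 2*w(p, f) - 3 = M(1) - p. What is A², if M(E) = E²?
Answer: 0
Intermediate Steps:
w(p, f) = 2 - p/2 (w(p, f) = 3/2 + (1² - p)/2 = 3/2 + (1 - p)/2 = 3/2 + (½ - p/2) = 2 - p/2)
A = 0 (A = ((2 - ½*(-1))*0)*0 = ((2 + ½)*0)*0 = ((5/2)*0)*0 = 0*0 = 0)
A² = 0² = 0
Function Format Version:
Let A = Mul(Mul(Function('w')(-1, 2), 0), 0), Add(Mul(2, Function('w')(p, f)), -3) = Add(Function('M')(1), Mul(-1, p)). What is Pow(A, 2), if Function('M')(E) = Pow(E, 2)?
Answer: 0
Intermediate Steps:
Function('w')(p, f) = Add(2, Mul(Rational(-1, 2), p)) (Function('w')(p, f) = Add(Rational(3, 2), Mul(Rational(1, 2), Add(Pow(1, 2), Mul(-1, p)))) = Add(Rational(3, 2), Mul(Rational(1, 2), Add(1, Mul(-1, p)))) = Add(Rational(3, 2), Add(Rational(1, 2), Mul(Rational(-1, 2), p))) = Add(2, Mul(Rational(-1, 2), p)))
A = 0 (A = Mul(Mul(Add(2, Mul(Rational(-1, 2), -1)), 0), 0) = Mul(Mul(Add(2, Rational(1, 2)), 0), 0) = Mul(Mul(Rational(5, 2), 0), 0) = Mul(0, 0) = 0)
Pow(A, 2) = Pow(0, 2) = 0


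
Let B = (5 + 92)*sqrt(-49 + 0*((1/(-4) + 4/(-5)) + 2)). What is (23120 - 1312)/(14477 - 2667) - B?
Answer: 10904/5905 - 679*I ≈ 1.8466 - 679.0*I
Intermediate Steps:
B = 679*I (B = 97*sqrt(-49 + 0*((1*(-1/4) + 4*(-1/5)) + 2)) = 97*sqrt(-49 + 0*((-1/4 - 4/5) + 2)) = 97*sqrt(-49 + 0*(-21/20 + 2)) = 97*sqrt(-49 + 0*(19/20)) = 97*sqrt(-49 + 0) = 97*sqrt(-49) = 97*(7*I) = 679*I ≈ 679.0*I)
(23120 - 1312)/(14477 - 2667) - B = (23120 - 1312)/(14477 - 2667) - 679*I = 21808/11810 - 679*I = 21808*(1/11810) - 679*I = 10904/5905 - 679*I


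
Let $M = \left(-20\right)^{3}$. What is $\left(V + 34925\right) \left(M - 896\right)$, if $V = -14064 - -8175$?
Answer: $-258304256$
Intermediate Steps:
$M = -8000$
$V = -5889$ ($V = -14064 + 8175 = -5889$)
$\left(V + 34925\right) \left(M - 896\right) = \left(-5889 + 34925\right) \left(-8000 - 896\right) = 29036 \left(-8896\right) = -258304256$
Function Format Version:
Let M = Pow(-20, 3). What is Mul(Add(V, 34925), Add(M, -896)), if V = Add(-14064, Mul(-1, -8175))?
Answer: -258304256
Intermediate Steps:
M = -8000
V = -5889 (V = Add(-14064, 8175) = -5889)
Mul(Add(V, 34925), Add(M, -896)) = Mul(Add(-5889, 34925), Add(-8000, -896)) = Mul(29036, -8896) = -258304256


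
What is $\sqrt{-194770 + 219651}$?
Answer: $\sqrt{24881} \approx 157.74$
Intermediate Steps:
$\sqrt{-194770 + 219651} = \sqrt{24881}$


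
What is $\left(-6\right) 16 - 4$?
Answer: $-100$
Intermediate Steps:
$\left(-6\right) 16 - 4 = -96 - 4 = -100$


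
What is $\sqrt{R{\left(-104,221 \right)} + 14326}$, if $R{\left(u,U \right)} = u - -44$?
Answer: $\sqrt{14266} \approx 119.44$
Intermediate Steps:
$R{\left(u,U \right)} = 44 + u$ ($R{\left(u,U \right)} = u + 44 = 44 + u$)
$\sqrt{R{\left(-104,221 \right)} + 14326} = \sqrt{\left(44 - 104\right) + 14326} = \sqrt{-60 + 14326} = \sqrt{14266}$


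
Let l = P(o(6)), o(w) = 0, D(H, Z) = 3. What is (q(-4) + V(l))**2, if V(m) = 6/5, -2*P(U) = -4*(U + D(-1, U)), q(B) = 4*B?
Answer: 5476/25 ≈ 219.04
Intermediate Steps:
P(U) = 6 + 2*U (P(U) = -(-2)*(U + 3) = -(-2)*(3 + U) = -(-12 - 4*U)/2 = 6 + 2*U)
l = 6 (l = 6 + 2*0 = 6 + 0 = 6)
V(m) = 6/5 (V(m) = 6*(1/5) = 6/5)
(q(-4) + V(l))**2 = (4*(-4) + 6/5)**2 = (-16 + 6/5)**2 = (-74/5)**2 = 5476/25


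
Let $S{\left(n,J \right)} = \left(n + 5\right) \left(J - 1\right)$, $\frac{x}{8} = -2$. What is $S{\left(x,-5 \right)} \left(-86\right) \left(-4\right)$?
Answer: $22704$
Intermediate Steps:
$x = -16$ ($x = 8 \left(-2\right) = -16$)
$S{\left(n,J \right)} = \left(-1 + J\right) \left(5 + n\right)$ ($S{\left(n,J \right)} = \left(5 + n\right) \left(-1 + J\right) = \left(-1 + J\right) \left(5 + n\right)$)
$S{\left(x,-5 \right)} \left(-86\right) \left(-4\right) = \left(-5 - -16 + 5 \left(-5\right) - -80\right) \left(-86\right) \left(-4\right) = \left(-5 + 16 - 25 + 80\right) \left(-86\right) \left(-4\right) = 66 \left(-86\right) \left(-4\right) = \left(-5676\right) \left(-4\right) = 22704$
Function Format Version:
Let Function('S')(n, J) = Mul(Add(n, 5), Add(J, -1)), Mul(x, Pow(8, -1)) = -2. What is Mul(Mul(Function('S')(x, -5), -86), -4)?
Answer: 22704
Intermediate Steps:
x = -16 (x = Mul(8, -2) = -16)
Function('S')(n, J) = Mul(Add(-1, J), Add(5, n)) (Function('S')(n, J) = Mul(Add(5, n), Add(-1, J)) = Mul(Add(-1, J), Add(5, n)))
Mul(Mul(Function('S')(x, -5), -86), -4) = Mul(Mul(Add(-5, Mul(-1, -16), Mul(5, -5), Mul(-5, -16)), -86), -4) = Mul(Mul(Add(-5, 16, -25, 80), -86), -4) = Mul(Mul(66, -86), -4) = Mul(-5676, -4) = 22704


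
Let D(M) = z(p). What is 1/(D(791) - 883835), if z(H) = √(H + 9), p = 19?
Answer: -883835/781164307197 - 2*√7/781164307197 ≈ -1.1314e-6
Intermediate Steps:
z(H) = √(9 + H)
D(M) = 2*√7 (D(M) = √(9 + 19) = √28 = 2*√7)
1/(D(791) - 883835) = 1/(2*√7 - 883835) = 1/(-883835 + 2*√7)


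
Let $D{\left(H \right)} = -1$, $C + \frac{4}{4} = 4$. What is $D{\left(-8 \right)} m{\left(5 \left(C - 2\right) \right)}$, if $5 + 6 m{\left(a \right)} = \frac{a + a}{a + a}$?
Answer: $\frac{2}{3} \approx 0.66667$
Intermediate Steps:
$C = 3$ ($C = -1 + 4 = 3$)
$m{\left(a \right)} = - \frac{2}{3}$ ($m{\left(a \right)} = - \frac{5}{6} + \frac{\left(a + a\right) \frac{1}{a + a}}{6} = - \frac{5}{6} + \frac{2 a \frac{1}{2 a}}{6} = - \frac{5}{6} + \frac{1}{6} \cdot 1 = - \frac{5}{6} + \frac{1}{6} = - \frac{2}{3}$)
$D{\left(-8 \right)} m{\left(5 \left(C - 2\right) \right)} = \left(-1\right) \left(- \frac{2}{3}\right) = \frac{2}{3}$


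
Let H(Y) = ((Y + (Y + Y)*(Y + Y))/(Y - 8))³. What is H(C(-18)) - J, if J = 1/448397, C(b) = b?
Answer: -116994453410440/985128209 ≈ -1.1876e+5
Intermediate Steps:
H(Y) = (Y + 4*Y²)³/(-8 + Y)³ (H(Y) = ((Y + (2*Y)*(2*Y))/(-8 + Y))³ = ((Y + 4*Y²)/(-8 + Y))³ = (Y + 4*Y²)³/(-8 + Y)³)
J = 1/448397 ≈ 2.2302e-6
H(C(-18)) - J = (-18)³*(1 + 4*(-18))³/(-8 - 18)³ - 1*1/448397 = -5832*(1 - 72)³/(-26)³ - 1/448397 = -5832*(-71)³*(-1/17576) - 1/448397 = -5832*(-357911)*(-1/17576) - 1/448397 = -260917119/2197 - 1/448397 = -116994453410440/985128209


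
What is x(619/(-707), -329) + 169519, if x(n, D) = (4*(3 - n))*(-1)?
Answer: 119838973/707 ≈ 1.6950e+5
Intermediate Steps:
x(n, D) = -12 + 4*n (x(n, D) = (12 - 4*n)*(-1) = -12 + 4*n)
x(619/(-707), -329) + 169519 = (-12 + 4*(619/(-707))) + 169519 = (-12 + 4*(619*(-1/707))) + 169519 = (-12 + 4*(-619/707)) + 169519 = (-12 - 2476/707) + 169519 = -10960/707 + 169519 = 119838973/707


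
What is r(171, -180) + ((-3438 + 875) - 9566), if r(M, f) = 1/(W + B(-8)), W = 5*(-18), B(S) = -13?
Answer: -1249288/103 ≈ -12129.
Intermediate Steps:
W = -90
r(M, f) = -1/103 (r(M, f) = 1/(-90 - 13) = 1/(-103) = -1/103)
r(171, -180) + ((-3438 + 875) - 9566) = -1/103 + ((-3438 + 875) - 9566) = -1/103 + (-2563 - 9566) = -1/103 - 12129 = -1249288/103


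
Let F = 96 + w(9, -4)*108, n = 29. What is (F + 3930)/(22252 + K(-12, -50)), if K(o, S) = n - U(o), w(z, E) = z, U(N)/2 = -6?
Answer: 1666/7431 ≈ 0.22420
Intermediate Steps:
U(N) = -12 (U(N) = 2*(-6) = -12)
F = 1068 (F = 96 + 9*108 = 96 + 972 = 1068)
K(o, S) = 41 (K(o, S) = 29 - 1*(-12) = 29 + 12 = 41)
(F + 3930)/(22252 + K(-12, -50)) = (1068 + 3930)/(22252 + 41) = 4998/22293 = 4998*(1/22293) = 1666/7431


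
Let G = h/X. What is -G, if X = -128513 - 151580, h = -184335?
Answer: -184335/280093 ≈ -0.65812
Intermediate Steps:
X = -280093
G = 184335/280093 (G = -184335/(-280093) = -184335*(-1/280093) = 184335/280093 ≈ 0.65812)
-G = -1*184335/280093 = -184335/280093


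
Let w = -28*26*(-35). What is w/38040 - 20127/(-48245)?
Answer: 49872842/45880995 ≈ 1.0870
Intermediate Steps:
w = 25480 (w = -728*(-35) = 25480)
w/38040 - 20127/(-48245) = 25480/38040 - 20127/(-48245) = 25480*(1/38040) - 20127*(-1/48245) = 637/951 + 20127/48245 = 49872842/45880995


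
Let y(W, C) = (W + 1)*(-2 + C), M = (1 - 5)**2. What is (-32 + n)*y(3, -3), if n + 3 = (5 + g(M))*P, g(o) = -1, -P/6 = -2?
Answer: -260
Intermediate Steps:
P = 12 (P = -6*(-2) = 12)
M = 16 (M = (-4)**2 = 16)
y(W, C) = (1 + W)*(-2 + C)
n = 45 (n = -3 + (5 - 1)*12 = -3 + 4*12 = -3 + 48 = 45)
(-32 + n)*y(3, -3) = (-32 + 45)*(-2 - 3 - 2*3 - 3*3) = 13*(-2 - 3 - 6 - 9) = 13*(-20) = -260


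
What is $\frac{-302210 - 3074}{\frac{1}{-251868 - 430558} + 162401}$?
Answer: $- \frac{208333738984}{110826664825} \approx -1.8798$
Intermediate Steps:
$\frac{-302210 - 3074}{\frac{1}{-251868 - 430558} + 162401} = - \frac{305284}{\frac{1}{-682426} + 162401} = - \frac{305284}{- \frac{1}{682426} + 162401} = - \frac{305284}{\frac{110826664825}{682426}} = \left(-305284\right) \frac{682426}{110826664825} = - \frac{208333738984}{110826664825}$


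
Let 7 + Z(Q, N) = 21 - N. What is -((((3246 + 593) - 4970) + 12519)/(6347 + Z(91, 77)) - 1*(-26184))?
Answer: -41137911/1571 ≈ -26186.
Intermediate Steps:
Z(Q, N) = 14 - N (Z(Q, N) = -7 + (21 - N) = 14 - N)
-((((3246 + 593) - 4970) + 12519)/(6347 + Z(91, 77)) - 1*(-26184)) = -((((3246 + 593) - 4970) + 12519)/(6347 + (14 - 1*77)) - 1*(-26184)) = -(((3839 - 4970) + 12519)/(6347 + (14 - 77)) + 26184) = -((-1131 + 12519)/(6347 - 63) + 26184) = -(11388/6284 + 26184) = -(11388*(1/6284) + 26184) = -(2847/1571 + 26184) = -1*41137911/1571 = -41137911/1571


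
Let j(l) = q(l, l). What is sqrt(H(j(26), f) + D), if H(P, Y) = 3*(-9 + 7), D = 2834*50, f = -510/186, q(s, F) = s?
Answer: sqrt(141694) ≈ 376.42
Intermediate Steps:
j(l) = l
f = -85/31 (f = -510*1/186 = -85/31 ≈ -2.7419)
D = 141700
H(P, Y) = -6 (H(P, Y) = 3*(-2) = -6)
sqrt(H(j(26), f) + D) = sqrt(-6 + 141700) = sqrt(141694)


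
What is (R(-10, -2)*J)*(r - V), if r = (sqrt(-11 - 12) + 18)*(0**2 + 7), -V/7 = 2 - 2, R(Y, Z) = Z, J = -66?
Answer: 16632 + 924*I*sqrt(23) ≈ 16632.0 + 4431.4*I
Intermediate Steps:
V = 0 (V = -7*(2 - 2) = -7*0 = 0)
r = 126 + 7*I*sqrt(23) (r = (sqrt(-23) + 18)*(0 + 7) = (I*sqrt(23) + 18)*7 = (18 + I*sqrt(23))*7 = 126 + 7*I*sqrt(23) ≈ 126.0 + 33.571*I)
(R(-10, -2)*J)*(r - V) = (-2*(-66))*((126 + 7*I*sqrt(23)) - 1*0) = 132*((126 + 7*I*sqrt(23)) + 0) = 132*(126 + 7*I*sqrt(23)) = 16632 + 924*I*sqrt(23)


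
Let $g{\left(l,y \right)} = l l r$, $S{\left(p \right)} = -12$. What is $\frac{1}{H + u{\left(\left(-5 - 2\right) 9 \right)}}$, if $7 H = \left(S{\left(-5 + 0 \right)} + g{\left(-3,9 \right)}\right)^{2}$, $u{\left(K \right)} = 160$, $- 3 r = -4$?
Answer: $\frac{1}{160} \approx 0.00625$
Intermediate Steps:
$r = \frac{4}{3}$ ($r = \left(- \frac{1}{3}\right) \left(-4\right) = \frac{4}{3} \approx 1.3333$)
$g{\left(l,y \right)} = \frac{4 l^{2}}{3}$ ($g{\left(l,y \right)} = l l \frac{4}{3} = l^{2} \cdot \frac{4}{3} = \frac{4 l^{2}}{3}$)
$H = 0$ ($H = \frac{\left(-12 + \frac{4 \left(-3\right)^{2}}{3}\right)^{2}}{7} = \frac{\left(-12 + \frac{4}{3} \cdot 9\right)^{2}}{7} = \frac{\left(-12 + 12\right)^{2}}{7} = \frac{0^{2}}{7} = \frac{1}{7} \cdot 0 = 0$)
$\frac{1}{H + u{\left(\left(-5 - 2\right) 9 \right)}} = \frac{1}{0 + 160} = \frac{1}{160}$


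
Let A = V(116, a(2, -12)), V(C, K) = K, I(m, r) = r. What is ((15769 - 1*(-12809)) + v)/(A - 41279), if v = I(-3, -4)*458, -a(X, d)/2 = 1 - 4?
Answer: -26746/41273 ≈ -0.64803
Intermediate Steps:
a(X, d) = 6 (a(X, d) = -2*(1 - 4) = -2*(-3) = 6)
A = 6
v = -1832 (v = -4*458 = -1832)
((15769 - 1*(-12809)) + v)/(A - 41279) = ((15769 - 1*(-12809)) - 1832)/(6 - 41279) = ((15769 + 12809) - 1832)/(-41273) = (28578 - 1832)*(-1/41273) = 26746*(-1/41273) = -26746/41273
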